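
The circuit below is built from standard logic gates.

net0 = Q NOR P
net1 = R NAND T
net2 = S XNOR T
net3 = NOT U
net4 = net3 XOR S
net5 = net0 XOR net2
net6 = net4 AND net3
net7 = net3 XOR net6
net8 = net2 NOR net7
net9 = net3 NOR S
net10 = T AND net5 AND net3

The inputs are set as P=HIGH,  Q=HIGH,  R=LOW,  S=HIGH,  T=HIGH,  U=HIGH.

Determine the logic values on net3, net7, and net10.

net3 = LOW  net7 = LOW  net10 = LOW

net0 = Q NOR P = HIGH NOR HIGH = LOW
net2 = S XNOR T = HIGH XNOR HIGH = HIGH
net3 = NOT U = NOT HIGH = LOW
net4 = net3 XOR S = LOW XOR HIGH = HIGH
net5 = net0 XOR net2 = LOW XOR HIGH = HIGH
net6 = net4 AND net3 = HIGH AND LOW = LOW
net7 = net3 XOR net6 = LOW XOR LOW = LOW
net10 = T AND net5 AND net3 = HIGH AND HIGH AND LOW = LOW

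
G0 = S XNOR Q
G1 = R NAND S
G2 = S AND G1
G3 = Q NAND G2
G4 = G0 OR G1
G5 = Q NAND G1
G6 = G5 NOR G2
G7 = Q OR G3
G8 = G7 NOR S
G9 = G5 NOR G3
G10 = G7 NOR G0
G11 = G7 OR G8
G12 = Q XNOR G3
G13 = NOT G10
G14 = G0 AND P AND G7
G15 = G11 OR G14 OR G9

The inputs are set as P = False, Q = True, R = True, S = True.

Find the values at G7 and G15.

G0 = S XNOR Q = True XNOR True = True
G1 = R NAND S = True NAND True = False
G2 = S AND G1 = True AND False = False
G3 = Q NAND G2 = True NAND False = True
G5 = Q NAND G1 = True NAND False = True
G7 = Q OR G3 = True OR True = True
G8 = G7 NOR S = True NOR True = False
G9 = G5 NOR G3 = True NOR True = False
G11 = G7 OR G8 = True OR False = True
G14 = G0 AND P AND G7 = True AND False AND True = False
G15 = G11 OR G14 OR G9 = True OR False OR False = True

G7 = True; G15 = True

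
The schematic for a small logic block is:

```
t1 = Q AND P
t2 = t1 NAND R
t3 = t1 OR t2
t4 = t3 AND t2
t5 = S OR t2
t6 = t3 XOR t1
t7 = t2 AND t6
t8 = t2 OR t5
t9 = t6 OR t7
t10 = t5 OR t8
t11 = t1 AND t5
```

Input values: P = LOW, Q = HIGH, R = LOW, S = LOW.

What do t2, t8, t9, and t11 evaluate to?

t1 = Q AND P = HIGH AND LOW = LOW
t2 = t1 NAND R = LOW NAND LOW = HIGH
t3 = t1 OR t2 = LOW OR HIGH = HIGH
t5 = S OR t2 = LOW OR HIGH = HIGH
t6 = t3 XOR t1 = HIGH XOR LOW = HIGH
t7 = t2 AND t6 = HIGH AND HIGH = HIGH
t8 = t2 OR t5 = HIGH OR HIGH = HIGH
t9 = t6 OR t7 = HIGH OR HIGH = HIGH
t11 = t1 AND t5 = LOW AND HIGH = LOW

t2 = HIGH, t8 = HIGH, t9 = HIGH, t11 = LOW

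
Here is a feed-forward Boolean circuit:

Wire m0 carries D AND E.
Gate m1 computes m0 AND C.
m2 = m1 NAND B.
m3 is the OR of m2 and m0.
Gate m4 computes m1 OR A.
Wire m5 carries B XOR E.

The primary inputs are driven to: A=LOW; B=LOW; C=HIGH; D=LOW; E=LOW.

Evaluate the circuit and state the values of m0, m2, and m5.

m0 = LOW  m2 = HIGH  m5 = LOW

m0 = D AND E = LOW AND LOW = LOW
m1 = m0 AND C = LOW AND HIGH = LOW
m2 = m1 NAND B = LOW NAND LOW = HIGH
m5 = B XOR E = LOW XOR LOW = LOW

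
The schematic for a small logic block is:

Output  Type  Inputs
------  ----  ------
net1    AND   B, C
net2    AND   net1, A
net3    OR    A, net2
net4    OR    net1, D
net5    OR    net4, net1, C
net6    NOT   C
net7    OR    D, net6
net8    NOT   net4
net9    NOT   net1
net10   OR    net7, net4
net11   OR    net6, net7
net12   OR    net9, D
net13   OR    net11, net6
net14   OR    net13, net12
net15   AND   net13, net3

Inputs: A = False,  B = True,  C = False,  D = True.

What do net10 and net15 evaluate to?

net10 = True, net15 = False

net1 = B AND C = True AND False = False
net2 = net1 AND A = False AND False = False
net3 = A OR net2 = False OR False = False
net4 = net1 OR D = False OR True = True
net6 = NOT C = NOT False = True
net7 = D OR net6 = True OR True = True
net10 = net7 OR net4 = True OR True = True
net11 = net6 OR net7 = True OR True = True
net13 = net11 OR net6 = True OR True = True
net15 = net13 AND net3 = True AND False = False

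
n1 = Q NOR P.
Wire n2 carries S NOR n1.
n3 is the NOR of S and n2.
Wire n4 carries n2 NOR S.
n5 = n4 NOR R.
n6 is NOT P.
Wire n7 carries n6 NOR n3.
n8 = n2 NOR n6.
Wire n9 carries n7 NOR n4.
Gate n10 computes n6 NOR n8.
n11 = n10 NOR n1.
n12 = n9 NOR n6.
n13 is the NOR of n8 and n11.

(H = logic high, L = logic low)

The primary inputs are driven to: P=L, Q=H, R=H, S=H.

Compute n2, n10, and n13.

n1 = Q NOR P = H NOR L = L
n2 = S NOR n1 = H NOR L = L
n6 = NOT P = NOT L = H
n8 = n2 NOR n6 = L NOR H = L
n10 = n6 NOR n8 = H NOR L = L
n11 = n10 NOR n1 = L NOR L = H
n13 = n8 NOR n11 = L NOR H = L

n2 = L, n10 = L, n13 = L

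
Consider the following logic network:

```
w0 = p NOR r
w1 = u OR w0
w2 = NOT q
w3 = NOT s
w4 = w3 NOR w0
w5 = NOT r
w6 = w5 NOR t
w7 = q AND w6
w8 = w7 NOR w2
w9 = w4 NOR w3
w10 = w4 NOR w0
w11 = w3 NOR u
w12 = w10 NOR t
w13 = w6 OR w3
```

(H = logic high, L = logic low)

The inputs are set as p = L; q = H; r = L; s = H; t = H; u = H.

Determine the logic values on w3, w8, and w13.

w3 = L  w8 = H  w13 = L

w2 = NOT q = NOT H = L
w3 = NOT s = NOT H = L
w5 = NOT r = NOT L = H
w6 = w5 NOR t = H NOR H = L
w7 = q AND w6 = H AND L = L
w8 = w7 NOR w2 = L NOR L = H
w13 = w6 OR w3 = L OR L = L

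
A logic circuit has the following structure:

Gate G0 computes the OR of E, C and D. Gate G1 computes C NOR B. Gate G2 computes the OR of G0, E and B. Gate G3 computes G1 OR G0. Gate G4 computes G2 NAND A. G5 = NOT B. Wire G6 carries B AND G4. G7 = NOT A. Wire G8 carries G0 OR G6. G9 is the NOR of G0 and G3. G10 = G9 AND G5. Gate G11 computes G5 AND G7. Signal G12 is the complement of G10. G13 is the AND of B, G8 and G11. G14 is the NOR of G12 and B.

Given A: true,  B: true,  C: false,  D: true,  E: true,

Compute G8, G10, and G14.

G8 = true  G10 = false  G14 = false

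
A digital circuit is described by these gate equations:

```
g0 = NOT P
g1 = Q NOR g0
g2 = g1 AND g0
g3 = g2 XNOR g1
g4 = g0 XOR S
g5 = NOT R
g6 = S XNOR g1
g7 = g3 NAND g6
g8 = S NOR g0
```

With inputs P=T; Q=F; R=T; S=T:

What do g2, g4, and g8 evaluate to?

g0 = NOT P = NOT T = F
g1 = Q NOR g0 = F NOR F = T
g2 = g1 AND g0 = T AND F = F
g4 = g0 XOR S = F XOR T = T
g8 = S NOR g0 = T NOR F = F

g2 = F, g4 = T, g8 = F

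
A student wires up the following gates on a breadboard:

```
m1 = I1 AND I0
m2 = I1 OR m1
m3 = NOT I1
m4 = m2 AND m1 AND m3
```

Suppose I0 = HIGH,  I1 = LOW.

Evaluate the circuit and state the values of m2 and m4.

m2 = LOW; m4 = LOW

m1 = I1 AND I0 = LOW AND HIGH = LOW
m2 = I1 OR m1 = LOW OR LOW = LOW
m3 = NOT I1 = NOT LOW = HIGH
m4 = m2 AND m1 AND m3 = LOW AND LOW AND HIGH = LOW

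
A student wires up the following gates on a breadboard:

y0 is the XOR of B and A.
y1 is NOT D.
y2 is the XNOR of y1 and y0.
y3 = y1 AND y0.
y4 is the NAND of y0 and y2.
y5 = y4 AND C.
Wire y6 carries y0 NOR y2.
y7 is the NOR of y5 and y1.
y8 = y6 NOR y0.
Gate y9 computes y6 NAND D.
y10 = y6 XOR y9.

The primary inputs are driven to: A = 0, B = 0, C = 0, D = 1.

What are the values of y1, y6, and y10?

y1 = 0; y6 = 0; y10 = 1

y0 = B XOR A = 0 XOR 0 = 0
y1 = NOT D = NOT 1 = 0
y2 = y1 XNOR y0 = 0 XNOR 0 = 1
y6 = y0 NOR y2 = 0 NOR 1 = 0
y9 = y6 NAND D = 0 NAND 1 = 1
y10 = y6 XOR y9 = 0 XOR 1 = 1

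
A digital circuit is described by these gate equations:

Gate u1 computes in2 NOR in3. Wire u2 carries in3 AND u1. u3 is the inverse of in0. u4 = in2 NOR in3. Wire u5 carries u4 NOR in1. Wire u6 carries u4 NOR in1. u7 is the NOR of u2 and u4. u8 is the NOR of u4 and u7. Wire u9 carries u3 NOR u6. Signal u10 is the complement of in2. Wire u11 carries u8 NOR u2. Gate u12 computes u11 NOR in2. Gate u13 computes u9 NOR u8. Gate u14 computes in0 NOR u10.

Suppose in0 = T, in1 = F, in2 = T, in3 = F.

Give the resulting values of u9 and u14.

u9 = F  u14 = F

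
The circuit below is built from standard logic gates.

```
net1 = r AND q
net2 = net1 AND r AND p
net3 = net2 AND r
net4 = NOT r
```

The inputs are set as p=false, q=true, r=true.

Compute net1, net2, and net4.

net1 = r AND q = true AND true = true
net2 = net1 AND r AND p = true AND true AND false = false
net4 = NOT r = NOT true = false

net1 = true  net2 = false  net4 = false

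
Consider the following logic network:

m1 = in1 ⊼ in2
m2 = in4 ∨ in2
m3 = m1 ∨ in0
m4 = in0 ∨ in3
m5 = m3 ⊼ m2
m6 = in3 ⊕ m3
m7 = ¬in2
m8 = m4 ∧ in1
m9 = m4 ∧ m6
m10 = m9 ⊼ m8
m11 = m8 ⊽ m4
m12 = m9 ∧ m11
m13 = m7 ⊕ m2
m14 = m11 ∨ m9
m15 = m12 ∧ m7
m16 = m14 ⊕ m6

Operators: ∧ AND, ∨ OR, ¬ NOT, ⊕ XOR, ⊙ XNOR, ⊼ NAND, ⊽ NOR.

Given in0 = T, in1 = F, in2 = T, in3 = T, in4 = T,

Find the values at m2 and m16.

m1 = in1 NAND in2 = F NAND T = T
m2 = in4 OR in2 = T OR T = T
m3 = m1 OR in0 = T OR T = T
m4 = in0 OR in3 = T OR T = T
m6 = in3 XOR m3 = T XOR T = F
m8 = m4 AND in1 = T AND F = F
m9 = m4 AND m6 = T AND F = F
m11 = m8 NOR m4 = F NOR T = F
m14 = m11 OR m9 = F OR F = F
m16 = m14 XOR m6 = F XOR F = F

m2 = T; m16 = F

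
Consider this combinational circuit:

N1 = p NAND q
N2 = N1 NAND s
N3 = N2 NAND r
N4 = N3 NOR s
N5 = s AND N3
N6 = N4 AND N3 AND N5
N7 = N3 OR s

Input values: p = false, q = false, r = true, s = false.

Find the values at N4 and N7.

N4 = true, N7 = false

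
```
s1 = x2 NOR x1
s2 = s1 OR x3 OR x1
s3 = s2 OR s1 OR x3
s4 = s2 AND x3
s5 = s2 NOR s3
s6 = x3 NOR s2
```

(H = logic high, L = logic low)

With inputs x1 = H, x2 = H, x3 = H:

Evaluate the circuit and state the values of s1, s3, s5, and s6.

s1 = L; s3 = H; s5 = L; s6 = L

s1 = x2 NOR x1 = H NOR H = L
s2 = s1 OR x3 OR x1 = L OR H OR H = H
s3 = s2 OR s1 OR x3 = H OR L OR H = H
s5 = s2 NOR s3 = H NOR H = L
s6 = x3 NOR s2 = H NOR H = L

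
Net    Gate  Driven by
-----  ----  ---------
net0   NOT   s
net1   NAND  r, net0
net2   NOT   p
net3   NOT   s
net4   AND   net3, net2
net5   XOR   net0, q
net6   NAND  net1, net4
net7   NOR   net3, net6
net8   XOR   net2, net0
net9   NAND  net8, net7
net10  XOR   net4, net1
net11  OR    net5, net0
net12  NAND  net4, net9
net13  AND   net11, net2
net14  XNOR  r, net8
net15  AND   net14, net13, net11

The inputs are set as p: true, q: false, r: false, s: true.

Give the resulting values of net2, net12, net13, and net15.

net0 = NOT s = NOT true = false
net1 = r NAND net0 = false NAND false = true
net2 = NOT p = NOT true = false
net3 = NOT s = NOT true = false
net4 = net3 AND net2 = false AND false = false
net5 = net0 XOR q = false XOR false = false
net6 = net1 NAND net4 = true NAND false = true
net7 = net3 NOR net6 = false NOR true = false
net8 = net2 XOR net0 = false XOR false = false
net9 = net8 NAND net7 = false NAND false = true
net11 = net5 OR net0 = false OR false = false
net12 = net4 NAND net9 = false NAND true = true
net13 = net11 AND net2 = false AND false = false
net14 = r XNOR net8 = false XNOR false = true
net15 = net14 AND net13 AND net11 = true AND false AND false = false

net2 = false; net12 = true; net13 = false; net15 = false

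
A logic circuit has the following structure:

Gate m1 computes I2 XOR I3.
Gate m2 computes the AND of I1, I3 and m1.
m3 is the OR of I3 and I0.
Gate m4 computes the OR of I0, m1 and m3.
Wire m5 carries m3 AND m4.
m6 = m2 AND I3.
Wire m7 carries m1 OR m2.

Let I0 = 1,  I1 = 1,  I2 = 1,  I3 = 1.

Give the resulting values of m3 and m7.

m1 = I2 XOR I3 = 1 XOR 1 = 0
m2 = I1 AND I3 AND m1 = 1 AND 1 AND 0 = 0
m3 = I3 OR I0 = 1 OR 1 = 1
m7 = m1 OR m2 = 0 OR 0 = 0

m3 = 1; m7 = 0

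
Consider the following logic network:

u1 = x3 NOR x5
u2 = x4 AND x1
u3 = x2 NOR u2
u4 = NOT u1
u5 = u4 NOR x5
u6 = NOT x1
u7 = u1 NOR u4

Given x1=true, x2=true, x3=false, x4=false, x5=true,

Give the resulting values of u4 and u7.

u1 = x3 NOR x5 = false NOR true = false
u4 = NOT u1 = NOT false = true
u7 = u1 NOR u4 = false NOR true = false

u4 = true, u7 = false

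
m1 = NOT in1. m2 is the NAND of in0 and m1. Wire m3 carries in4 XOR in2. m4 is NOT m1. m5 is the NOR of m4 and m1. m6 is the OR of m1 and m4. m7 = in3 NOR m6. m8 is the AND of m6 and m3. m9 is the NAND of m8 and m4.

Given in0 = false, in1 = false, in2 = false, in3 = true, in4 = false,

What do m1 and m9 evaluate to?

m1 = true, m9 = true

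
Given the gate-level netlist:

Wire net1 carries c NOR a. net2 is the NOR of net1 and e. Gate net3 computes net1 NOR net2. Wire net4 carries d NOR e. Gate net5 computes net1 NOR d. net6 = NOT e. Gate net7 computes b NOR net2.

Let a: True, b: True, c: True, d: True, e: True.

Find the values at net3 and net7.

net3 = True, net7 = False

net1 = c NOR a = True NOR True = False
net2 = net1 NOR e = False NOR True = False
net3 = net1 NOR net2 = False NOR False = True
net7 = b NOR net2 = True NOR False = False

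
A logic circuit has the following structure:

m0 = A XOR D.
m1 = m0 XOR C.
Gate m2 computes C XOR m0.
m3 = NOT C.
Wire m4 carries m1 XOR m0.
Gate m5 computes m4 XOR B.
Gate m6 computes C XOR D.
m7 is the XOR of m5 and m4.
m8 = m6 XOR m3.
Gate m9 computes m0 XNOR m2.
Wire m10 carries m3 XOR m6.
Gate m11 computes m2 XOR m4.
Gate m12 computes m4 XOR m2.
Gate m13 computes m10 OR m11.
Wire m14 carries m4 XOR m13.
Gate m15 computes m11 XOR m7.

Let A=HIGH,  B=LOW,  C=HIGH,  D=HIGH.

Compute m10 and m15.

m0 = A XOR D = HIGH XOR HIGH = LOW
m1 = m0 XOR C = LOW XOR HIGH = HIGH
m2 = C XOR m0 = HIGH XOR LOW = HIGH
m3 = NOT C = NOT HIGH = LOW
m4 = m1 XOR m0 = HIGH XOR LOW = HIGH
m5 = m4 XOR B = HIGH XOR LOW = HIGH
m6 = C XOR D = HIGH XOR HIGH = LOW
m7 = m5 XOR m4 = HIGH XOR HIGH = LOW
m10 = m3 XOR m6 = LOW XOR LOW = LOW
m11 = m2 XOR m4 = HIGH XOR HIGH = LOW
m15 = m11 XOR m7 = LOW XOR LOW = LOW

m10 = LOW, m15 = LOW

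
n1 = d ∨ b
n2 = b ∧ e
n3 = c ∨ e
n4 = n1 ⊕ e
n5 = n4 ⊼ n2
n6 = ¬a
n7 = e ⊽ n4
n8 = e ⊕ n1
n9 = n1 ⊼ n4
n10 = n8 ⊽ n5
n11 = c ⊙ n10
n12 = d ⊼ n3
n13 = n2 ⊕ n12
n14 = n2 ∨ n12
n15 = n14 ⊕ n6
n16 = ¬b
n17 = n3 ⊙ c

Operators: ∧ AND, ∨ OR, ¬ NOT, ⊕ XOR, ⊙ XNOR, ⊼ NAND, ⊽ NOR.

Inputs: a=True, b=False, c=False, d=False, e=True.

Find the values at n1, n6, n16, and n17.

n1 = False; n6 = False; n16 = True; n17 = False

n1 = d OR b = False OR False = False
n3 = c OR e = False OR True = True
n6 = NOT a = NOT True = False
n16 = NOT b = NOT False = True
n17 = n3 XNOR c = True XNOR False = False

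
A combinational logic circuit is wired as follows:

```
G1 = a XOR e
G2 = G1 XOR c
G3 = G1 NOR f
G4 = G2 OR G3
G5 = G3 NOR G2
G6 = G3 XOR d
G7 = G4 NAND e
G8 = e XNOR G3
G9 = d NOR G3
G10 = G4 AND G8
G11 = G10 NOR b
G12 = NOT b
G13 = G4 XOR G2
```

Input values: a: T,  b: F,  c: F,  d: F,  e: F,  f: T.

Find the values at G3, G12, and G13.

G1 = a XOR e = T XOR F = T
G2 = G1 XOR c = T XOR F = T
G3 = G1 NOR f = T NOR T = F
G4 = G2 OR G3 = T OR F = T
G12 = NOT b = NOT F = T
G13 = G4 XOR G2 = T XOR T = F

G3 = F  G12 = T  G13 = F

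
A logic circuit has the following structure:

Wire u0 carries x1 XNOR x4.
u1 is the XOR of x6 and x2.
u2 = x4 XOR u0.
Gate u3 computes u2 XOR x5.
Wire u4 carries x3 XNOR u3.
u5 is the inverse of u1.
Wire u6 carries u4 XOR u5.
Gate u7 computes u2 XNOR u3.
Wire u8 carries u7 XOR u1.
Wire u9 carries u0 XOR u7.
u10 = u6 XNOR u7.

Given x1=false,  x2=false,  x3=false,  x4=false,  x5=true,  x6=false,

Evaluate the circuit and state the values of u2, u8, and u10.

u2 = true; u8 = false; u10 = true

u0 = x1 XNOR x4 = false XNOR false = true
u1 = x6 XOR x2 = false XOR false = false
u2 = x4 XOR u0 = false XOR true = true
u3 = u2 XOR x5 = true XOR true = false
u4 = x3 XNOR u3 = false XNOR false = true
u5 = NOT u1 = NOT false = true
u6 = u4 XOR u5 = true XOR true = false
u7 = u2 XNOR u3 = true XNOR false = false
u8 = u7 XOR u1 = false XOR false = false
u10 = u6 XNOR u7 = false XNOR false = true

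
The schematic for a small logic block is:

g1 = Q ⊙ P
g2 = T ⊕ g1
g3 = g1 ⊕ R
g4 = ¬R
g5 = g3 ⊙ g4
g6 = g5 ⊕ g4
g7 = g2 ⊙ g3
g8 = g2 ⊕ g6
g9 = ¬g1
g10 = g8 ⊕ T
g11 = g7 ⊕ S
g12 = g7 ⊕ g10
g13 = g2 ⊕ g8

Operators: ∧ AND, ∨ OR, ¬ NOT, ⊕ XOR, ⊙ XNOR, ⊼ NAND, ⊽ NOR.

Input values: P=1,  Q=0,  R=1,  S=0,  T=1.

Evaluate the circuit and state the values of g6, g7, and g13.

g1 = Q XNOR P = 0 XNOR 1 = 0
g2 = T XOR g1 = 1 XOR 0 = 1
g3 = g1 XOR R = 0 XOR 1 = 1
g4 = NOT R = NOT 1 = 0
g5 = g3 XNOR g4 = 1 XNOR 0 = 0
g6 = g5 XOR g4 = 0 XOR 0 = 0
g7 = g2 XNOR g3 = 1 XNOR 1 = 1
g8 = g2 XOR g6 = 1 XOR 0 = 1
g13 = g2 XOR g8 = 1 XOR 1 = 0

g6 = 0, g7 = 1, g13 = 0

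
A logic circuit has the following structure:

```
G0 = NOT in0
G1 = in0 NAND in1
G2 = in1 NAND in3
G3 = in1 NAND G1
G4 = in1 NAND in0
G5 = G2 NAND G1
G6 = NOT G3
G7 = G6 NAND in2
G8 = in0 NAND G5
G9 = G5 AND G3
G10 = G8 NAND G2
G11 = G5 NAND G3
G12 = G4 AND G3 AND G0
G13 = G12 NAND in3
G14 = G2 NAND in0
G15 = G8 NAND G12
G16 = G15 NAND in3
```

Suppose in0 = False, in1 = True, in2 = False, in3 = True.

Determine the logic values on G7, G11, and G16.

G0 = NOT in0 = NOT False = True
G1 = in0 NAND in1 = False NAND True = True
G2 = in1 NAND in3 = True NAND True = False
G3 = in1 NAND G1 = True NAND True = False
G4 = in1 NAND in0 = True NAND False = True
G5 = G2 NAND G1 = False NAND True = True
G6 = NOT G3 = NOT False = True
G7 = G6 NAND in2 = True NAND False = True
G8 = in0 NAND G5 = False NAND True = True
G11 = G5 NAND G3 = True NAND False = True
G12 = G4 AND G3 AND G0 = True AND False AND True = False
G15 = G8 NAND G12 = True NAND False = True
G16 = G15 NAND in3 = True NAND True = False

G7 = True, G11 = True, G16 = False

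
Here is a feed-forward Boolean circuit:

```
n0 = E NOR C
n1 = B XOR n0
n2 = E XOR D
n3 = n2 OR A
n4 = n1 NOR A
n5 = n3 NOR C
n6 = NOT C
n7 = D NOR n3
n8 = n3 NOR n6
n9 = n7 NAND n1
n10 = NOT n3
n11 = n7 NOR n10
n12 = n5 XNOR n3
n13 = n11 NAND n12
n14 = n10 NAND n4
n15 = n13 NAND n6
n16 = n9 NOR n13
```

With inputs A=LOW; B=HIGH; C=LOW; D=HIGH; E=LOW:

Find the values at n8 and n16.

n0 = E NOR C = LOW NOR LOW = HIGH
n1 = B XOR n0 = HIGH XOR HIGH = LOW
n2 = E XOR D = LOW XOR HIGH = HIGH
n3 = n2 OR A = HIGH OR LOW = HIGH
n5 = n3 NOR C = HIGH NOR LOW = LOW
n6 = NOT C = NOT LOW = HIGH
n7 = D NOR n3 = HIGH NOR HIGH = LOW
n8 = n3 NOR n6 = HIGH NOR HIGH = LOW
n9 = n7 NAND n1 = LOW NAND LOW = HIGH
n10 = NOT n3 = NOT HIGH = LOW
n11 = n7 NOR n10 = LOW NOR LOW = HIGH
n12 = n5 XNOR n3 = LOW XNOR HIGH = LOW
n13 = n11 NAND n12 = HIGH NAND LOW = HIGH
n16 = n9 NOR n13 = HIGH NOR HIGH = LOW

n8 = LOW  n16 = LOW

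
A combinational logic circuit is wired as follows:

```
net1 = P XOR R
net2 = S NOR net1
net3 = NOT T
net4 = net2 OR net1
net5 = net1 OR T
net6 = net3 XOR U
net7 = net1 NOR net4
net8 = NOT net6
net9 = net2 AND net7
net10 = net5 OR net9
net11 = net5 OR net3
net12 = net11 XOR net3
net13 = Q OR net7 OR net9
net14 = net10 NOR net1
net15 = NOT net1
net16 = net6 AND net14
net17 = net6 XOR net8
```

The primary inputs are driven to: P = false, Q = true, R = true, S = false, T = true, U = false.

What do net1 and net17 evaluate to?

net1 = true, net17 = true

net1 = P XOR R = false XOR true = true
net3 = NOT T = NOT true = false
net6 = net3 XOR U = false XOR false = false
net8 = NOT net6 = NOT false = true
net17 = net6 XOR net8 = false XOR true = true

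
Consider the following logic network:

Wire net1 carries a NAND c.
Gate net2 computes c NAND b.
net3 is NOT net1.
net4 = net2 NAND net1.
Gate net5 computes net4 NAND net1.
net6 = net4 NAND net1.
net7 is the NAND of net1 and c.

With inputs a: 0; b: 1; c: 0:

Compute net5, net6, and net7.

net5 = 1  net6 = 1  net7 = 1

net1 = a NAND c = 0 NAND 0 = 1
net2 = c NAND b = 0 NAND 1 = 1
net4 = net2 NAND net1 = 1 NAND 1 = 0
net5 = net4 NAND net1 = 0 NAND 1 = 1
net6 = net4 NAND net1 = 0 NAND 1 = 1
net7 = net1 NAND c = 1 NAND 0 = 1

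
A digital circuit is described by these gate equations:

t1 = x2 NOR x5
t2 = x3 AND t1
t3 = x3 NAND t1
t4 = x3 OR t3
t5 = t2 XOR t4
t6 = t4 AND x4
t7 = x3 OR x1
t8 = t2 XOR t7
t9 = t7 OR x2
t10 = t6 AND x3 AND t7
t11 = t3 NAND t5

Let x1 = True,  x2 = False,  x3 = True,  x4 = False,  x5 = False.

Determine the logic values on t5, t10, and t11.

t1 = x2 NOR x5 = False NOR False = True
t2 = x3 AND t1 = True AND True = True
t3 = x3 NAND t1 = True NAND True = False
t4 = x3 OR t3 = True OR False = True
t5 = t2 XOR t4 = True XOR True = False
t6 = t4 AND x4 = True AND False = False
t7 = x3 OR x1 = True OR True = True
t10 = t6 AND x3 AND t7 = False AND True AND True = False
t11 = t3 NAND t5 = False NAND False = True

t5 = False  t10 = False  t11 = True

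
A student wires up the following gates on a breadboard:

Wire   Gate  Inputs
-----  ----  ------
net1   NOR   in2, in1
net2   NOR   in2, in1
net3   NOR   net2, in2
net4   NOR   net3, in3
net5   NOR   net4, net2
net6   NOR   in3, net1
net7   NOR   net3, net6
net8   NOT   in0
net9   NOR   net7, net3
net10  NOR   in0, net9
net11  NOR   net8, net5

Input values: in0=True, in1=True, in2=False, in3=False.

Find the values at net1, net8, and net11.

net1 = in2 NOR in1 = False NOR True = False
net2 = in2 NOR in1 = False NOR True = False
net3 = net2 NOR in2 = False NOR False = True
net4 = net3 NOR in3 = True NOR False = False
net5 = net4 NOR net2 = False NOR False = True
net8 = NOT in0 = NOT True = False
net11 = net8 NOR net5 = False NOR True = False

net1 = False, net8 = False, net11 = False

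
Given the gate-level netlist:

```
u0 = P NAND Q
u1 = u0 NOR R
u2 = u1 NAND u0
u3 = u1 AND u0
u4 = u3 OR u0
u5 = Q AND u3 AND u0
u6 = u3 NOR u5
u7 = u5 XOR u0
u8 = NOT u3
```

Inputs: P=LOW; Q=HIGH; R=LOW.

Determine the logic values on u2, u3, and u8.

u2 = HIGH; u3 = LOW; u8 = HIGH

u0 = P NAND Q = LOW NAND HIGH = HIGH
u1 = u0 NOR R = HIGH NOR LOW = LOW
u2 = u1 NAND u0 = LOW NAND HIGH = HIGH
u3 = u1 AND u0 = LOW AND HIGH = LOW
u8 = NOT u3 = NOT LOW = HIGH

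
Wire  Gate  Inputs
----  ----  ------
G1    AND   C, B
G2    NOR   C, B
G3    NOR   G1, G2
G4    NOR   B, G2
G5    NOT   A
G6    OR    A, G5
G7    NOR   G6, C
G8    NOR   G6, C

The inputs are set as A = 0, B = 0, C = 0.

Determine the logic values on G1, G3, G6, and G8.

G1 = 0, G3 = 0, G6 = 1, G8 = 0

G1 = C AND B = 0 AND 0 = 0
G2 = C NOR B = 0 NOR 0 = 1
G3 = G1 NOR G2 = 0 NOR 1 = 0
G5 = NOT A = NOT 0 = 1
G6 = A OR G5 = 0 OR 1 = 1
G8 = G6 NOR C = 1 NOR 0 = 0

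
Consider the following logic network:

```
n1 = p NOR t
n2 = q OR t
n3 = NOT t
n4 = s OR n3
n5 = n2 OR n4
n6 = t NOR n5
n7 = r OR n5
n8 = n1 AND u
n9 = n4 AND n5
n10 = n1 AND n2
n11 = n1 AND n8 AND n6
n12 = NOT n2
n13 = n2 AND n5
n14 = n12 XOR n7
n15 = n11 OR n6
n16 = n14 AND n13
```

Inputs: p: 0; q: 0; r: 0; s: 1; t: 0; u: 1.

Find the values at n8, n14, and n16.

n8 = 1  n14 = 0  n16 = 0

n1 = p NOR t = 0 NOR 0 = 1
n2 = q OR t = 0 OR 0 = 0
n3 = NOT t = NOT 0 = 1
n4 = s OR n3 = 1 OR 1 = 1
n5 = n2 OR n4 = 0 OR 1 = 1
n7 = r OR n5 = 0 OR 1 = 1
n8 = n1 AND u = 1 AND 1 = 1
n12 = NOT n2 = NOT 0 = 1
n13 = n2 AND n5 = 0 AND 1 = 0
n14 = n12 XOR n7 = 1 XOR 1 = 0
n16 = n14 AND n13 = 0 AND 0 = 0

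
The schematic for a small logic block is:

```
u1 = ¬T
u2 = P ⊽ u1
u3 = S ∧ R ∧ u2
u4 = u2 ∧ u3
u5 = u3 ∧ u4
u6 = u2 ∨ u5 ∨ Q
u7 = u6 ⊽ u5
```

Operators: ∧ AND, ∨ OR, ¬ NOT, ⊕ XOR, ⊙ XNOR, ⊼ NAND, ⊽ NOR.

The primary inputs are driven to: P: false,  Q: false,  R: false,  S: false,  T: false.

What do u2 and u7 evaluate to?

u2 = false, u7 = true

u1 = NOT T = NOT false = true
u2 = P NOR u1 = false NOR true = false
u3 = S AND R AND u2 = false AND false AND false = false
u4 = u2 AND u3 = false AND false = false
u5 = u3 AND u4 = false AND false = false
u6 = u2 OR u5 OR Q = false OR false OR false = false
u7 = u6 NOR u5 = false NOR false = true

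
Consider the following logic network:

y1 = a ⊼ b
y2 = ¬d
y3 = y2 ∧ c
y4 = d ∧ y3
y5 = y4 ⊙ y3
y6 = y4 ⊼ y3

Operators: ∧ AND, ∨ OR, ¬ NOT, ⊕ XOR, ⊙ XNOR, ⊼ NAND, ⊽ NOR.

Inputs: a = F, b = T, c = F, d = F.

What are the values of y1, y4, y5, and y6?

y1 = T  y4 = F  y5 = T  y6 = T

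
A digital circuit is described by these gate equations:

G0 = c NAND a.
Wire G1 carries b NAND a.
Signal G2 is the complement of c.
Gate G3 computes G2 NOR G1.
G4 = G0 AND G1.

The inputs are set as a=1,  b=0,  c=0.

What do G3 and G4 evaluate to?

G3 = 0, G4 = 1

G0 = c NAND a = 0 NAND 1 = 1
G1 = b NAND a = 0 NAND 1 = 1
G2 = NOT c = NOT 0 = 1
G3 = G2 NOR G1 = 1 NOR 1 = 0
G4 = G0 AND G1 = 1 AND 1 = 1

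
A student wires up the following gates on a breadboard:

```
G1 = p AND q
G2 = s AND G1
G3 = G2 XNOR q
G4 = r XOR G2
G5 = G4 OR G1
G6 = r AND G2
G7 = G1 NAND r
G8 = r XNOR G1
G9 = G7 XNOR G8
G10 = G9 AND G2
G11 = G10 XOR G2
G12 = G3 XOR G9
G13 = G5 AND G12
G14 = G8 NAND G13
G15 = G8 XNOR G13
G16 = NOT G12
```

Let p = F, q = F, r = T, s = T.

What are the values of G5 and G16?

G5 = T, G16 = F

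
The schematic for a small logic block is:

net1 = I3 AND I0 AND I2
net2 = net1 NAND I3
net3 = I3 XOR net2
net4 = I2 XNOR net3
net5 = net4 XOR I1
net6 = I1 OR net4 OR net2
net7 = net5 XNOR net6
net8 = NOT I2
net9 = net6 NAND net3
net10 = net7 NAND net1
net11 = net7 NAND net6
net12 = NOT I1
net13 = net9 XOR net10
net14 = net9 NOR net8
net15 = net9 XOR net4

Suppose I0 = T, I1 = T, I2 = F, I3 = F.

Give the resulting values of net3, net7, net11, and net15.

net3 = T, net7 = T, net11 = F, net15 = F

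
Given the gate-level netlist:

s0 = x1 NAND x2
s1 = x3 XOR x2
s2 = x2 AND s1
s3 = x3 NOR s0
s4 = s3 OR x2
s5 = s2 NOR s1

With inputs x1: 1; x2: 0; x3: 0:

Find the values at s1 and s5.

s1 = 0; s5 = 1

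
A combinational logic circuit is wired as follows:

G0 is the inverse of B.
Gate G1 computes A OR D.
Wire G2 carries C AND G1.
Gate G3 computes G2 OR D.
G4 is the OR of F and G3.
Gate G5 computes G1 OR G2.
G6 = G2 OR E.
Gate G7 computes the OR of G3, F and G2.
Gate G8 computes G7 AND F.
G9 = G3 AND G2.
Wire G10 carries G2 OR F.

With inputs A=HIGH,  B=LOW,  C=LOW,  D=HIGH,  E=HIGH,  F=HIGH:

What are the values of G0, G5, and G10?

G0 = HIGH  G5 = HIGH  G10 = HIGH

G0 = NOT B = NOT LOW = HIGH
G1 = A OR D = HIGH OR HIGH = HIGH
G2 = C AND G1 = LOW AND HIGH = LOW
G5 = G1 OR G2 = HIGH OR LOW = HIGH
G10 = G2 OR F = LOW OR HIGH = HIGH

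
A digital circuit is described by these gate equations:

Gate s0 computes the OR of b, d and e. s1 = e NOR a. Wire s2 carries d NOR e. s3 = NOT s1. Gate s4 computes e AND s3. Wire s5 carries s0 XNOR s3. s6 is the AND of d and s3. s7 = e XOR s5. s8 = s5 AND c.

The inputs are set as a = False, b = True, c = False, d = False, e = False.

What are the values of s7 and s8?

s7 = False, s8 = False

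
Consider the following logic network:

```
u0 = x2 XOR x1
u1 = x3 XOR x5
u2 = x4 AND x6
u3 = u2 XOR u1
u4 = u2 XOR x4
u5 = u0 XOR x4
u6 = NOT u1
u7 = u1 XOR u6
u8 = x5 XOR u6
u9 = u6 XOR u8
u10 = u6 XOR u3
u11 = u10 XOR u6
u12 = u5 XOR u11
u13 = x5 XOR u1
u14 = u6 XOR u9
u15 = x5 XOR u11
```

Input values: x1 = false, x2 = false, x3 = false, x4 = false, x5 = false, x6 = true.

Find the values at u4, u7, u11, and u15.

u1 = x3 XOR x5 = false XOR false = false
u2 = x4 AND x6 = false AND true = false
u3 = u2 XOR u1 = false XOR false = false
u4 = u2 XOR x4 = false XOR false = false
u6 = NOT u1 = NOT false = true
u7 = u1 XOR u6 = false XOR true = true
u10 = u6 XOR u3 = true XOR false = true
u11 = u10 XOR u6 = true XOR true = false
u15 = x5 XOR u11 = false XOR false = false

u4 = false, u7 = true, u11 = false, u15 = false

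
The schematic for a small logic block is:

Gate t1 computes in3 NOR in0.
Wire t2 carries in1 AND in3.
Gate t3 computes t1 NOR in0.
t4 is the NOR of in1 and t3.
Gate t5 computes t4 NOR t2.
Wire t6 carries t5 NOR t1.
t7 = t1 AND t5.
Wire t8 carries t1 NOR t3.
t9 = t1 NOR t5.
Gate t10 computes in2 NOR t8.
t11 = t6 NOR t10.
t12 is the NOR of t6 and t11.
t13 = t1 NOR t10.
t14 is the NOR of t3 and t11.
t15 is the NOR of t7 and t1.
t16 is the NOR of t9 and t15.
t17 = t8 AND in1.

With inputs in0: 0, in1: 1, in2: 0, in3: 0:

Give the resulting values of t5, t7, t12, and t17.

t1 = in3 NOR in0 = 0 NOR 0 = 1
t2 = in1 AND in3 = 1 AND 0 = 0
t3 = t1 NOR in0 = 1 NOR 0 = 0
t4 = in1 NOR t3 = 1 NOR 0 = 0
t5 = t4 NOR t2 = 0 NOR 0 = 1
t6 = t5 NOR t1 = 1 NOR 1 = 0
t7 = t1 AND t5 = 1 AND 1 = 1
t8 = t1 NOR t3 = 1 NOR 0 = 0
t10 = in2 NOR t8 = 0 NOR 0 = 1
t11 = t6 NOR t10 = 0 NOR 1 = 0
t12 = t6 NOR t11 = 0 NOR 0 = 1
t17 = t8 AND in1 = 0 AND 1 = 0

t5 = 1, t7 = 1, t12 = 1, t17 = 0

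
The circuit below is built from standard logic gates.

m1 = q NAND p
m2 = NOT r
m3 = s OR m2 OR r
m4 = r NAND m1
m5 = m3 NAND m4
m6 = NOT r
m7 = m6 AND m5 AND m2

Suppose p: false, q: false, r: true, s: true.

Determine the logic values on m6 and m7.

m1 = q NAND p = false NAND false = true
m2 = NOT r = NOT true = false
m3 = s OR m2 OR r = true OR false OR true = true
m4 = r NAND m1 = true NAND true = false
m5 = m3 NAND m4 = true NAND false = true
m6 = NOT r = NOT true = false
m7 = m6 AND m5 AND m2 = false AND true AND false = false

m6 = false, m7 = false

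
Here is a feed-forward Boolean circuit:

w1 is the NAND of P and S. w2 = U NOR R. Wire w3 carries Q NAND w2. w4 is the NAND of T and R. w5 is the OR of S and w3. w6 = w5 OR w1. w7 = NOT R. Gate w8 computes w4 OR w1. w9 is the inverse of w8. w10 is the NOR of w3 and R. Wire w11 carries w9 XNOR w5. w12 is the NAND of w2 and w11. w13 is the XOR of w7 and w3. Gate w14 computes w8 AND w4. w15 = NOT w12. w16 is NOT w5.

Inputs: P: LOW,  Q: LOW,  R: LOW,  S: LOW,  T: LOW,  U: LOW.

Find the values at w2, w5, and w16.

w2 = U NOR R = LOW NOR LOW = HIGH
w3 = Q NAND w2 = LOW NAND HIGH = HIGH
w5 = S OR w3 = LOW OR HIGH = HIGH
w16 = NOT w5 = NOT HIGH = LOW

w2 = HIGH; w5 = HIGH; w16 = LOW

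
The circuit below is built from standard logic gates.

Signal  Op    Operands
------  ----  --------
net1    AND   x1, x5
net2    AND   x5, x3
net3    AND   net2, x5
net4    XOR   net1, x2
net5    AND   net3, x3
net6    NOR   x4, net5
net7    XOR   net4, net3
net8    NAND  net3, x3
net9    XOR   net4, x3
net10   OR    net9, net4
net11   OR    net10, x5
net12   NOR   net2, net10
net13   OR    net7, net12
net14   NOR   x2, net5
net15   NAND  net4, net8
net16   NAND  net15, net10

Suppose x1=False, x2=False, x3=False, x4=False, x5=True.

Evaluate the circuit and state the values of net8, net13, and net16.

net1 = x1 AND x5 = False AND True = False
net2 = x5 AND x3 = True AND False = False
net3 = net2 AND x5 = False AND True = False
net4 = net1 XOR x2 = False XOR False = False
net7 = net4 XOR net3 = False XOR False = False
net8 = net3 NAND x3 = False NAND False = True
net9 = net4 XOR x3 = False XOR False = False
net10 = net9 OR net4 = False OR False = False
net12 = net2 NOR net10 = False NOR False = True
net13 = net7 OR net12 = False OR True = True
net15 = net4 NAND net8 = False NAND True = True
net16 = net15 NAND net10 = True NAND False = True

net8 = True  net13 = True  net16 = True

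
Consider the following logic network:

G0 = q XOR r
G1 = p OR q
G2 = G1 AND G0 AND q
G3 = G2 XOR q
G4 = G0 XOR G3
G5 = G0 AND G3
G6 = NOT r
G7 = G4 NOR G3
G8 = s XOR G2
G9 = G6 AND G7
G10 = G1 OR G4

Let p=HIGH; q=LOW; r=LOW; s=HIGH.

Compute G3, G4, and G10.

G3 = LOW, G4 = LOW, G10 = HIGH

G0 = q XOR r = LOW XOR LOW = LOW
G1 = p OR q = HIGH OR LOW = HIGH
G2 = G1 AND G0 AND q = HIGH AND LOW AND LOW = LOW
G3 = G2 XOR q = LOW XOR LOW = LOW
G4 = G0 XOR G3 = LOW XOR LOW = LOW
G10 = G1 OR G4 = HIGH OR LOW = HIGH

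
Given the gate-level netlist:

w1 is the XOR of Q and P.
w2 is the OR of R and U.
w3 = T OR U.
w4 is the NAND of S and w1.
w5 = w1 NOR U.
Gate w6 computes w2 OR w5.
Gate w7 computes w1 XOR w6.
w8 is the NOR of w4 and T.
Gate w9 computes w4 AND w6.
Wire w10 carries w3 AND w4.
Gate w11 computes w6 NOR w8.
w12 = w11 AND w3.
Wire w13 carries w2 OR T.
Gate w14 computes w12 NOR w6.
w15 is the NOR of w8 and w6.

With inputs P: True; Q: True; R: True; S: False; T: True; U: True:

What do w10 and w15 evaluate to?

w10 = True; w15 = False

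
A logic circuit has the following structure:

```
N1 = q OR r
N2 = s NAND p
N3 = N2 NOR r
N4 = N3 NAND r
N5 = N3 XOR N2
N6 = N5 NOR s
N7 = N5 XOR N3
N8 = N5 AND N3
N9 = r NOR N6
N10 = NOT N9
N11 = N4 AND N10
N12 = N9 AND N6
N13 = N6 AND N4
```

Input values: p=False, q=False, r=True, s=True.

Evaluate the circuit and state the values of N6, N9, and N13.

N6 = False  N9 = False  N13 = False

N2 = s NAND p = True NAND False = True
N3 = N2 NOR r = True NOR True = False
N4 = N3 NAND r = False NAND True = True
N5 = N3 XOR N2 = False XOR True = True
N6 = N5 NOR s = True NOR True = False
N9 = r NOR N6 = True NOR False = False
N13 = N6 AND N4 = False AND True = False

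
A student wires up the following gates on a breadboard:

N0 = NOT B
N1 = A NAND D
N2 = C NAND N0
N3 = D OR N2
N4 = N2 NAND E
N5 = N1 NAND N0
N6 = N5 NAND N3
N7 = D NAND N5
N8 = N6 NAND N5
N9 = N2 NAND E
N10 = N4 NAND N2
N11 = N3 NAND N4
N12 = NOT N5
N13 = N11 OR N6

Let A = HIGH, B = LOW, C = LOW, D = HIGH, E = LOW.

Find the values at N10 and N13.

N0 = NOT B = NOT LOW = HIGH
N1 = A NAND D = HIGH NAND HIGH = LOW
N2 = C NAND N0 = LOW NAND HIGH = HIGH
N3 = D OR N2 = HIGH OR HIGH = HIGH
N4 = N2 NAND E = HIGH NAND LOW = HIGH
N5 = N1 NAND N0 = LOW NAND HIGH = HIGH
N6 = N5 NAND N3 = HIGH NAND HIGH = LOW
N10 = N4 NAND N2 = HIGH NAND HIGH = LOW
N11 = N3 NAND N4 = HIGH NAND HIGH = LOW
N13 = N11 OR N6 = LOW OR LOW = LOW

N10 = LOW  N13 = LOW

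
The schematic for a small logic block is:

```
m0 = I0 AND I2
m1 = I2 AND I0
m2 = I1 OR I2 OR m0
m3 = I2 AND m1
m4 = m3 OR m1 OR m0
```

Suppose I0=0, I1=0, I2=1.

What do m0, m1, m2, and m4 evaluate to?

m0 = 0; m1 = 0; m2 = 1; m4 = 0

m0 = I0 AND I2 = 0 AND 1 = 0
m1 = I2 AND I0 = 1 AND 0 = 0
m2 = I1 OR I2 OR m0 = 0 OR 1 OR 0 = 1
m3 = I2 AND m1 = 1 AND 0 = 0
m4 = m3 OR m1 OR m0 = 0 OR 0 OR 0 = 0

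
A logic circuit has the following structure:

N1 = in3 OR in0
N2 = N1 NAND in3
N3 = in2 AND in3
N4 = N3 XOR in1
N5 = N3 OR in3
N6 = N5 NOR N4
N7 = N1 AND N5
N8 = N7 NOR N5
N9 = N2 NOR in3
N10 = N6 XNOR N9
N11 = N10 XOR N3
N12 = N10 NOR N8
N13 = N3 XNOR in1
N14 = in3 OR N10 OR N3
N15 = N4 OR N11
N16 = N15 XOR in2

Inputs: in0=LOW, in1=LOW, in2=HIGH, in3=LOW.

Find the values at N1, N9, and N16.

N1 = in3 OR in0 = LOW OR LOW = LOW
N2 = N1 NAND in3 = LOW NAND LOW = HIGH
N3 = in2 AND in3 = HIGH AND LOW = LOW
N4 = N3 XOR in1 = LOW XOR LOW = LOW
N5 = N3 OR in3 = LOW OR LOW = LOW
N6 = N5 NOR N4 = LOW NOR LOW = HIGH
N9 = N2 NOR in3 = HIGH NOR LOW = LOW
N10 = N6 XNOR N9 = HIGH XNOR LOW = LOW
N11 = N10 XOR N3 = LOW XOR LOW = LOW
N15 = N4 OR N11 = LOW OR LOW = LOW
N16 = N15 XOR in2 = LOW XOR HIGH = HIGH

N1 = LOW  N9 = LOW  N16 = HIGH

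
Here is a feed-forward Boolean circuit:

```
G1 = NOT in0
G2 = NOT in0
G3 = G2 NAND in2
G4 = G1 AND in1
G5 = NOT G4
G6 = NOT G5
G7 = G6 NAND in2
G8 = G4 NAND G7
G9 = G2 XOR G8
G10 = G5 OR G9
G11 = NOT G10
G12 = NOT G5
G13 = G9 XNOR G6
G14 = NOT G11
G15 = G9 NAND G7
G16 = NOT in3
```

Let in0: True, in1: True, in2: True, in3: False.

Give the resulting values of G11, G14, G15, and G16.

G1 = NOT in0 = NOT True = False
G2 = NOT in0 = NOT True = False
G4 = G1 AND in1 = False AND True = False
G5 = NOT G4 = NOT False = True
G6 = NOT G5 = NOT True = False
G7 = G6 NAND in2 = False NAND True = True
G8 = G4 NAND G7 = False NAND True = True
G9 = G2 XOR G8 = False XOR True = True
G10 = G5 OR G9 = True OR True = True
G11 = NOT G10 = NOT True = False
G14 = NOT G11 = NOT False = True
G15 = G9 NAND G7 = True NAND True = False
G16 = NOT in3 = NOT False = True

G11 = False, G14 = True, G15 = False, G16 = True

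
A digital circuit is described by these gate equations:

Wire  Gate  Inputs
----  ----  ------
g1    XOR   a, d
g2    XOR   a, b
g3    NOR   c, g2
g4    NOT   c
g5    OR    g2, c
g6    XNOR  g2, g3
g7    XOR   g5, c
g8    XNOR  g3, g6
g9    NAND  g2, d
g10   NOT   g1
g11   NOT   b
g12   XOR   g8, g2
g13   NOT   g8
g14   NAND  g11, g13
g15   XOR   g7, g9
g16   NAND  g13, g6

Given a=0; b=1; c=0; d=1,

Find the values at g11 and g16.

g11 = 0  g16 = 1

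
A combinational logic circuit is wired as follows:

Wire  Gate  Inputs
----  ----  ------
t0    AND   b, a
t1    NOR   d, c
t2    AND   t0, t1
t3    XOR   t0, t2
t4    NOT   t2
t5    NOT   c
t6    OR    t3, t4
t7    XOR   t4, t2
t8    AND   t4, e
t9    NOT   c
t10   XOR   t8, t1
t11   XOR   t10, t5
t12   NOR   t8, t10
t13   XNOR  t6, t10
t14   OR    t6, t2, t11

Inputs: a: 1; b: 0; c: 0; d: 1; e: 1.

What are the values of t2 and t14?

t0 = b AND a = 0 AND 1 = 0
t1 = d NOR c = 1 NOR 0 = 0
t2 = t0 AND t1 = 0 AND 0 = 0
t3 = t0 XOR t2 = 0 XOR 0 = 0
t4 = NOT t2 = NOT 0 = 1
t5 = NOT c = NOT 0 = 1
t6 = t3 OR t4 = 0 OR 1 = 1
t8 = t4 AND e = 1 AND 1 = 1
t10 = t8 XOR t1 = 1 XOR 0 = 1
t11 = t10 XOR t5 = 1 XOR 1 = 0
t14 = t6 OR t2 OR t11 = 1 OR 0 OR 0 = 1

t2 = 0  t14 = 1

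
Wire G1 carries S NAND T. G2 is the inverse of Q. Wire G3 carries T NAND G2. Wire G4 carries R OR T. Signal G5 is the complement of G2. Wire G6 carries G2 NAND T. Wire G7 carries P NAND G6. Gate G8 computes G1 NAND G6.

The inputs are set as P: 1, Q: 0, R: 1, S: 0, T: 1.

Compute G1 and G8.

G1 = S NAND T = 0 NAND 1 = 1
G2 = NOT Q = NOT 0 = 1
G6 = G2 NAND T = 1 NAND 1 = 0
G8 = G1 NAND G6 = 1 NAND 0 = 1

G1 = 1, G8 = 1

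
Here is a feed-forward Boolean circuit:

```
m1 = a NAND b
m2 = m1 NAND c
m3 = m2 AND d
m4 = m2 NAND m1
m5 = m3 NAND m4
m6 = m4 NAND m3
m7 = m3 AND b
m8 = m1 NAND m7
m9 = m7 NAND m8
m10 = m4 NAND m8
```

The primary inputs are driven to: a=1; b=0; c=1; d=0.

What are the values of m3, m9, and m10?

m3 = 0; m9 = 1; m10 = 0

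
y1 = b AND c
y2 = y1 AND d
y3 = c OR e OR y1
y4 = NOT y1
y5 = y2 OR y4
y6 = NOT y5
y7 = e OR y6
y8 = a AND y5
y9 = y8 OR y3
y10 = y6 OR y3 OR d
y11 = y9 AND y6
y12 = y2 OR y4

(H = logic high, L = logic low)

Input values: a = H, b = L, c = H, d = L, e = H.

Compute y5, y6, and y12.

y5 = H, y6 = L, y12 = H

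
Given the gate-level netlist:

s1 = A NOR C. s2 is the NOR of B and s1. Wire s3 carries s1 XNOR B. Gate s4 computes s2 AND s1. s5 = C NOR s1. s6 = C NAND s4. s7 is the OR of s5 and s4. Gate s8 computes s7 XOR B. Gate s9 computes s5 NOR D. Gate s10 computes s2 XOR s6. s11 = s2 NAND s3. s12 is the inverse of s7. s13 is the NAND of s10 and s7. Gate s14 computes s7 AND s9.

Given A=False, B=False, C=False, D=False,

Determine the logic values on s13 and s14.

s1 = A NOR C = False NOR False = True
s2 = B NOR s1 = False NOR True = False
s4 = s2 AND s1 = False AND True = False
s5 = C NOR s1 = False NOR True = False
s6 = C NAND s4 = False NAND False = True
s7 = s5 OR s4 = False OR False = False
s9 = s5 NOR D = False NOR False = True
s10 = s2 XOR s6 = False XOR True = True
s13 = s10 NAND s7 = True NAND False = True
s14 = s7 AND s9 = False AND True = False

s13 = True  s14 = False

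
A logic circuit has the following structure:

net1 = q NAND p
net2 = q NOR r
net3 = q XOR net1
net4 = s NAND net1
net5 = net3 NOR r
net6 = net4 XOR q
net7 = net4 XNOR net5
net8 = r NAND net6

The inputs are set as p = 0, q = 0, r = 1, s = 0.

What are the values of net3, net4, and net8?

net1 = q NAND p = 0 NAND 0 = 1
net3 = q XOR net1 = 0 XOR 1 = 1
net4 = s NAND net1 = 0 NAND 1 = 1
net6 = net4 XOR q = 1 XOR 0 = 1
net8 = r NAND net6 = 1 NAND 1 = 0

net3 = 1  net4 = 1  net8 = 0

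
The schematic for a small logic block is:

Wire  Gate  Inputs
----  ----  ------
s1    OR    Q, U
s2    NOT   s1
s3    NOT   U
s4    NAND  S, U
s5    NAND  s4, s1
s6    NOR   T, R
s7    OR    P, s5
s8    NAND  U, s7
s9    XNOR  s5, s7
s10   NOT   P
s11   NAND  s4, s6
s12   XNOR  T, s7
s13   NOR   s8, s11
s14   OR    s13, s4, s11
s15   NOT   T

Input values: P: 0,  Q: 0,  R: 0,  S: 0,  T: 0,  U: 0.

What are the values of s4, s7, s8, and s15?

s1 = Q OR U = 0 OR 0 = 0
s4 = S NAND U = 0 NAND 0 = 1
s5 = s4 NAND s1 = 1 NAND 0 = 1
s7 = P OR s5 = 0 OR 1 = 1
s8 = U NAND s7 = 0 NAND 1 = 1
s15 = NOT T = NOT 0 = 1

s4 = 1; s7 = 1; s8 = 1; s15 = 1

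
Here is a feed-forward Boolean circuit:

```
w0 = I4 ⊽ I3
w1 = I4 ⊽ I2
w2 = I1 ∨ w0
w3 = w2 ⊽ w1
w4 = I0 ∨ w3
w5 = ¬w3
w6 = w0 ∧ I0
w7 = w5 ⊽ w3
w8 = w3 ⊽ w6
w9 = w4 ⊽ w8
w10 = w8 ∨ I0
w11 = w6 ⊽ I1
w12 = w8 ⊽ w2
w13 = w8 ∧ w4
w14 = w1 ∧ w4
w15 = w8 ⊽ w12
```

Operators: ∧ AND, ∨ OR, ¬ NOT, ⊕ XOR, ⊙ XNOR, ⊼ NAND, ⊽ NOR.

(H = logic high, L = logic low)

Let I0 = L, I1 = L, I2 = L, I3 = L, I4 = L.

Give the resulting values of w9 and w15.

w0 = I4 NOR I3 = L NOR L = H
w1 = I4 NOR I2 = L NOR L = H
w2 = I1 OR w0 = L OR H = H
w3 = w2 NOR w1 = H NOR H = L
w4 = I0 OR w3 = L OR L = L
w6 = w0 AND I0 = H AND L = L
w8 = w3 NOR w6 = L NOR L = H
w9 = w4 NOR w8 = L NOR H = L
w12 = w8 NOR w2 = H NOR H = L
w15 = w8 NOR w12 = H NOR L = L

w9 = L  w15 = L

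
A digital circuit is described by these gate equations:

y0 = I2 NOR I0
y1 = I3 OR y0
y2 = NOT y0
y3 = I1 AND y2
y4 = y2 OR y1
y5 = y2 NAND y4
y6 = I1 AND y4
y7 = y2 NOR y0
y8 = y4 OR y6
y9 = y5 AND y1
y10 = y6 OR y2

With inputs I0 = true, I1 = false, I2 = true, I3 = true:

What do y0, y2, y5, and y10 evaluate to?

y0 = false, y2 = true, y5 = false, y10 = true

y0 = I2 NOR I0 = true NOR true = false
y1 = I3 OR y0 = true OR false = true
y2 = NOT y0 = NOT false = true
y4 = y2 OR y1 = true OR true = true
y5 = y2 NAND y4 = true NAND true = false
y6 = I1 AND y4 = false AND true = false
y10 = y6 OR y2 = false OR true = true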